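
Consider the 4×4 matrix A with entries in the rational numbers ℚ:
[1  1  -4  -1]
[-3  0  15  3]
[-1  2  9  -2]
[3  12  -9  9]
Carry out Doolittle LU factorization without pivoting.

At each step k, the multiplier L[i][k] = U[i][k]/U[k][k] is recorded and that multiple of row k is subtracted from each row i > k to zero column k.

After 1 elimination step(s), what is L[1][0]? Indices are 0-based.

L[1][0] = -3

k=0: U[0][0]=1
  eliminate (1,0): mult=-3, new row 1: (0, 3, 3, 0); set L[1][0]=-3
  eliminate (2,0): mult=-1, new row 2: (0, 3, 5, -3); set L[2][0]=-1
  eliminate (3,0): mult=3, new row 3: (0, 9, 3, 12); set L[3][0]=3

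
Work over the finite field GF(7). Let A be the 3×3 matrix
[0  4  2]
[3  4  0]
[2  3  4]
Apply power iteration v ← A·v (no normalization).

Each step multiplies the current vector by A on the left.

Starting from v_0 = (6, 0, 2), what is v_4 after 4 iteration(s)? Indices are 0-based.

v_4 = (2, 5, 5)

v_0 = (6, 0, 2).
v_1 = A·v_0 = (4, 4, 6).
v_2 = A·v_1 = (0, 0, 2).
v_3 = A·v_2 = (4, 0, 1).
v_4 = A·v_3 = (2, 5, 5).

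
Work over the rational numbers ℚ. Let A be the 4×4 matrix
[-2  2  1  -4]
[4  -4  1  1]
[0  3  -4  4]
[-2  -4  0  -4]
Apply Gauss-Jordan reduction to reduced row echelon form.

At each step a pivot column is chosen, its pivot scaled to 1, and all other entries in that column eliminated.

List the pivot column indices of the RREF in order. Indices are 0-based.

pivot(0,0)=-2: scale R0 → (1, -1, -1/2, 2)
  clear (1,0): R1 −= (4)R0 → (0, 0, 3, -7)
  clear (3,0): R3 −= (-2)R0 → (0, -6, -1, 0)
pivot(1,1): swap R1↔R2
pivot(1,1)=3: scale R1 → (0, 1, -4/3, 4/3)
  clear (0,1): R0 −= (-1)R1 → (1, 0, -11/6, 10/3)
  clear (3,1): R3 −= (-6)R1 → (0, 0, -9, 8)
pivot(2,2)=3: scale R2 → (0, 0, 1, -7/3)
  clear (0,2): R0 −= (-11/6)R2 → (1, 0, 0, -17/18)
  clear (1,2): R1 −= (-4/3)R2 → (0, 1, 0, -16/9)
  clear (3,2): R3 −= (-9)R2 → (0, 0, 0, -13)
pivot(3,3)=-13: scale R3 → (0, 0, 0, 1)
  clear (0,3): R0 −= (-17/18)R3 → (1, 0, 0, 0)
  clear (1,3): R1 −= (-16/9)R3 → (0, 1, 0, 0)
  clear (2,3): R2 −= (-7/3)R3 → (0, 0, 1, 0)

pivot columns: 0, 1, 2, 3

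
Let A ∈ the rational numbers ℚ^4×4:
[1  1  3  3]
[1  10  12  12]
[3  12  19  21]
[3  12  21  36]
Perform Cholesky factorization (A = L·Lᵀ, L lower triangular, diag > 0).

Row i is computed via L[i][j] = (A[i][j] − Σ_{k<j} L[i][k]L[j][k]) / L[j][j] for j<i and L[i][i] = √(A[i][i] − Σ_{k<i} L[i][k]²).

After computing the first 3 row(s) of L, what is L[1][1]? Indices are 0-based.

Step 1: L[0][0] = √(1) = 1.
  L[1][0] = (1) / L[0][0] = 1.
Step 2: L[1][1] = √(9) = 3.
  L[2][0] = (3) / L[0][0] = 3.
  L[2][1] = (9) / L[1][1] = 3.
Step 3: L[2][2] = √(1) = 1.

L[1][1] = 3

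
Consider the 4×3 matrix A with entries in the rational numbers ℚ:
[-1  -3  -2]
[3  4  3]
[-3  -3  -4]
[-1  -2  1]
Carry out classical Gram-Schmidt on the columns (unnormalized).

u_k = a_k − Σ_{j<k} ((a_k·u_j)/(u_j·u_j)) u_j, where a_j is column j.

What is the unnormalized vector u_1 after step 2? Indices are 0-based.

u_1 = (-17/10, 1/10, 9/10, -7/10)

Step 1: u_0 = a_0 = (-1, 3, -3, -1).
Step 2: u_1 = a_1 − (13/10)·u_0 = (-17/10, 1/10, 9/10, -7/10).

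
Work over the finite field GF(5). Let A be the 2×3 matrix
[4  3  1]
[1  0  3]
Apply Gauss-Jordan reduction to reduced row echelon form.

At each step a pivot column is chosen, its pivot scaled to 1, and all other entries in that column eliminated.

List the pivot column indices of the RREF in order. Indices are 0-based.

[1] R0 /= 4  ⇒  (1, 2, 4)
     R1 -= 1·R0  ⇒  (0, 3, 4)
[2] R1 /= 3  ⇒  (0, 1, 3)
     R0 -= 2·R1  ⇒  (1, 0, 3)

pivot columns: 0, 1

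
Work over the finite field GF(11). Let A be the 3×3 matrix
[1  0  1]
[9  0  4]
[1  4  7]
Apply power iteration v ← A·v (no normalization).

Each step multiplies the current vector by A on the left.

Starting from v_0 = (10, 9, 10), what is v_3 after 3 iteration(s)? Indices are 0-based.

v_3 = (3, 10, 10)

v_0 = (10, 9, 10).
v_1 = A·v_0 = (9, 9, 6).
v_2 = A·v_1 = (4, 6, 10).
v_3 = A·v_2 = (3, 10, 10).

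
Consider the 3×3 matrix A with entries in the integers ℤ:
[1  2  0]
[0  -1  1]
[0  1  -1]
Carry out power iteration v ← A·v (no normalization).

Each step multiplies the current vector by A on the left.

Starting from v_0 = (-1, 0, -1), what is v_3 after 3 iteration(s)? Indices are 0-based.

v_3 = (1, -4, 4)

v_0 = (-1, 0, -1).
v_1 = A·v_0 = (-1, -1, 1).
v_2 = A·v_1 = (-3, 2, -2).
v_3 = A·v_2 = (1, -4, 4).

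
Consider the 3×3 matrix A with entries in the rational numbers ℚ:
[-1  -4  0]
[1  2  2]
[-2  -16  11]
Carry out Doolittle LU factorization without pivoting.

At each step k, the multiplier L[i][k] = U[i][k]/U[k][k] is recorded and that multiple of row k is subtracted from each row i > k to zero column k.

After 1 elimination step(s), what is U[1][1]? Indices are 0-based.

Step 1: pivot at (0,0) is -1.
  row1 ← row1 − (-1)·row0  ⇒  L[1][0]=-1, U row1=(0, -2, 2)
  row2 ← row2 − (2)·row0  ⇒  L[2][0]=2, U row2=(0, -8, 11)

U[1][1] = -2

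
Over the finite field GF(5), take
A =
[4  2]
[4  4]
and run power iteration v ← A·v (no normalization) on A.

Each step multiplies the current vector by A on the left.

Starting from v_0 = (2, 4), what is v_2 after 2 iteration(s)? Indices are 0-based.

v_0 = (2, 4).
v_1 = A·v_0 = (1, 4).
v_2 = A·v_1 = (2, 0).

v_2 = (2, 0)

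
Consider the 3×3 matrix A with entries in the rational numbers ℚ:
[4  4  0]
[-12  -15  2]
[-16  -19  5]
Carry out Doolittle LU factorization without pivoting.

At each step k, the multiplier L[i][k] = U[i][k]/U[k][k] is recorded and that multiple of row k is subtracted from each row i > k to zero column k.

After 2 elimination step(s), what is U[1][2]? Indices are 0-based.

k=0: U[0][0]=4
  eliminate (1,0): mult=-3, new row 1: (0, -3, 2); set L[1][0]=-3
  eliminate (2,0): mult=-4, new row 2: (0, -3, 5); set L[2][0]=-4
k=1: U[1][1]=-3
  eliminate (2,1): mult=1, new row 2: (0, 0, 3); set L[2][1]=1

U[1][2] = 2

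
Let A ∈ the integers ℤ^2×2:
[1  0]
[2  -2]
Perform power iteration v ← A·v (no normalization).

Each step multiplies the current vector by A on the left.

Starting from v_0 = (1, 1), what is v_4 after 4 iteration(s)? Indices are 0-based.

v_4 = (1, 6)

v_0 = (1, 1).
v_1 = A·v_0 = (1, 0).
v_2 = A·v_1 = (1, 2).
v_3 = A·v_2 = (1, -2).
v_4 = A·v_3 = (1, 6).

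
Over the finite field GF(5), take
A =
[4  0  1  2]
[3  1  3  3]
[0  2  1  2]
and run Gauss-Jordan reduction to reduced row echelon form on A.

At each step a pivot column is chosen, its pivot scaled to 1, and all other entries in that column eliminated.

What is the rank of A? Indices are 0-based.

[1] R0 /= 4  ⇒  (1, 0, 4, 3)
     R1 -= 3·R0  ⇒  (0, 1, 1, 4)
[2] R1 /= 1  ⇒  (0, 1, 1, 4)
     R2 -= 2·R1  ⇒  (0, 0, 4, 4)
[3] R2 /= 4  ⇒  (0, 0, 1, 1)
     R0 -= 4·R2  ⇒  (1, 0, 0, 4)
     R1 -= 1·R2  ⇒  (0, 1, 0, 3)

rank = 3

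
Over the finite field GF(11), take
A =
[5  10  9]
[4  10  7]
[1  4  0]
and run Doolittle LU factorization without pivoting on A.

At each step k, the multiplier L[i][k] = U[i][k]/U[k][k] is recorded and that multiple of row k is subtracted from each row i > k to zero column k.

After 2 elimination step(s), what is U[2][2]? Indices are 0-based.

U[2][2] = 5

Step 1: pivot at (0,0) is 5.
  row1 ← row1 − (3)·row0  ⇒  L[1][0]=3, U row1=(0, 2, 2)
  row2 ← row2 − (9)·row0  ⇒  L[2][0]=9, U row2=(0, 2, 7)
Step 2: pivot at (1,1) is 2.
  row2 ← row2 − (1)·row1  ⇒  L[2][1]=1, U row2=(0, 0, 5)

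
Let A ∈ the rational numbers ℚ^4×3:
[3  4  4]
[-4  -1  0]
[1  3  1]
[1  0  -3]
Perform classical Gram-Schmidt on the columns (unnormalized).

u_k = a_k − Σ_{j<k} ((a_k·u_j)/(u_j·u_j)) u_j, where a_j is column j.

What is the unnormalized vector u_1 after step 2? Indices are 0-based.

u_1 = (17/9, 49/27, 62/27, -19/27)

Step 1: u_0 = a_0 = (3, -4, 1, 1).
Step 2: u_1 = a_1 − (19/27)·u_0 = (17/9, 49/27, 62/27, -19/27).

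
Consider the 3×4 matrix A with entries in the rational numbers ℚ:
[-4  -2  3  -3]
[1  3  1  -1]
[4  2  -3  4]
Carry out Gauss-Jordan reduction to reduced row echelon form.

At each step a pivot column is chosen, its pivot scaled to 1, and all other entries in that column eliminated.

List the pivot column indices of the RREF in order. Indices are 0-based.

[1] R0 /= -4  ⇒  (1, 1/2, -3/4, 3/4)
     R1 -= 1·R0  ⇒  (0, 5/2, 7/4, -7/4)
     R2 -= 4·R0  ⇒  (0, 0, 0, 1)
[2] R1 /= 5/2  ⇒  (0, 1, 7/10, -7/10)
     R0 -= 1/2·R1  ⇒  (1, 0, -11/10, 11/10)
column 2 empty below row 2
[3] R2 /= 1  ⇒  (0, 0, 0, 1)
     R0 -= 11/10·R2  ⇒  (1, 0, -11/10, 0)
     R1 -= -7/10·R2  ⇒  (0, 1, 7/10, 0)

pivot columns: 0, 1, 3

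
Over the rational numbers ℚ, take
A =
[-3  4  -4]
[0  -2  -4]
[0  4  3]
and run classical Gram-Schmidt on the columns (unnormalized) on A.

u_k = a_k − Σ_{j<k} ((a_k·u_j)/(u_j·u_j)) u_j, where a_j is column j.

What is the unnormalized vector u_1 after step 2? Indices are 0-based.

Step 1: u_0 = a_0 = (-3, 0, 0).
Step 2: u_1 = a_1 − (-4/3)·u_0 = (0, -2, 4).

u_1 = (0, -2, 4)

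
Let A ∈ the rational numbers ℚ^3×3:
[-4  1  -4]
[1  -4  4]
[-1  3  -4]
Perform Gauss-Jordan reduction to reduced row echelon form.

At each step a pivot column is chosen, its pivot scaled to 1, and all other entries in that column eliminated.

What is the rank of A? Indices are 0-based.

rank = 3

step 1: normalize row 0 (÷-4) = (1, -1/4, 1)
  row 1: subtract 1×row0 = (0, -15/4, 3)
  row 2: subtract -1×row0 = (0, 11/4, -3)
step 2: normalize row 1 (÷-15/4) = (0, 1, -4/5)
  row 0: subtract -1/4×row1 = (1, 0, 4/5)
  row 2: subtract 11/4×row1 = (0, 0, -4/5)
step 3: normalize row 2 (÷-4/5) = (0, 0, 1)
  row 0: subtract 4/5×row2 = (1, 0, 0)
  row 1: subtract -4/5×row2 = (0, 1, 0)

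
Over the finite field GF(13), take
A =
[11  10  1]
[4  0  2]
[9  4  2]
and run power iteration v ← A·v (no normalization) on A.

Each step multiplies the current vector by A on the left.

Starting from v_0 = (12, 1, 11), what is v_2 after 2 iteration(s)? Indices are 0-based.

v_0 = (12, 1, 11).
v_1 = A·v_0 = (10, 5, 4).
v_2 = A·v_1 = (8, 9, 1).

v_2 = (8, 9, 1)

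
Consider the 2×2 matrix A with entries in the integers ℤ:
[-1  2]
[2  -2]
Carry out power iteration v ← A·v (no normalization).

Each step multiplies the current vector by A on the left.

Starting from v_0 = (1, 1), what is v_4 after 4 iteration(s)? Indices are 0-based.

v_4 = (-17, 22)

v_0 = (1, 1).
v_1 = A·v_0 = (1, 0).
v_2 = A·v_1 = (-1, 2).
v_3 = A·v_2 = (5, -6).
v_4 = A·v_3 = (-17, 22).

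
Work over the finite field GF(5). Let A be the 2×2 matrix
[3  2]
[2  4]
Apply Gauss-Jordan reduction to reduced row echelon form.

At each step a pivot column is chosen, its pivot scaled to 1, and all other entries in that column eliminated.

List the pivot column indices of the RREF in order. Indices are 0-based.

step 1: normalize row 0 (÷3) = (1, 4)
  row 1: subtract 2×row0 = (0, 1)
step 2: normalize row 1 (÷1) = (0, 1)
  row 0: subtract 4×row1 = (1, 0)

pivot columns: 0, 1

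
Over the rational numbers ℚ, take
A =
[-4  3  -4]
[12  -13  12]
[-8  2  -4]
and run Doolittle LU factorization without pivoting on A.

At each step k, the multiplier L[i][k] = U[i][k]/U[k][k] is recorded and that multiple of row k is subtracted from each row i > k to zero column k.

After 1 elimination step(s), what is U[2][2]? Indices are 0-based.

[col 0] pivot -4
  R1 -= -3*R0 → (0, -4, 0)  (L[1][0] := -3)
  R2 -= 2*R0 → (0, -4, 4)  (L[2][0] := 2)

U[2][2] = 4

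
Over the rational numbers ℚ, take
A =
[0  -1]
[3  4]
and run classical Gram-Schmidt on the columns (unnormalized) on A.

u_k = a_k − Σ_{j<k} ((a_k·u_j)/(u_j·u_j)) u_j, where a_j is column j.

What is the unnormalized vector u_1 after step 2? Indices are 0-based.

u_1 = (-1, 0)

Step 1: u_0 = a_0 = (0, 3).
Step 2: u_1 = a_1 − (4/3)·u_0 = (-1, 0).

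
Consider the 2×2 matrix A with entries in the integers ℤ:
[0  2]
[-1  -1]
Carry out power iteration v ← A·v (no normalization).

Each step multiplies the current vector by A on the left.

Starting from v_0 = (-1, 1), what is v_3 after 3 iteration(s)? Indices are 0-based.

v_3 = (-4, 2)

v_0 = (-1, 1).
v_1 = A·v_0 = (2, 0).
v_2 = A·v_1 = (0, -2).
v_3 = A·v_2 = (-4, 2).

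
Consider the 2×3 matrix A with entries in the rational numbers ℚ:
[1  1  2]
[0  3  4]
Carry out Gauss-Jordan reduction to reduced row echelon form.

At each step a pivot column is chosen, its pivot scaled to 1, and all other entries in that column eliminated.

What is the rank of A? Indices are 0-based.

rank = 2

pivot(0,0)=1: scale R0 → (1, 1, 2)
pivot(1,1)=3: scale R1 → (0, 1, 4/3)
  clear (0,1): R0 −= (1)R1 → (1, 0, 2/3)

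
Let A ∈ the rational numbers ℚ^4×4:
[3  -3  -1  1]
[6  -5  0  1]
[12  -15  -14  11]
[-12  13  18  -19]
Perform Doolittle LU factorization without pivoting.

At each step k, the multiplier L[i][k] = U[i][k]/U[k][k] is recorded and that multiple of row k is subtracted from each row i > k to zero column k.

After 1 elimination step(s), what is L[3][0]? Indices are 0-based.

[col 0] pivot 3
  R1 -= 2*R0 → (0, 1, 2, -1)  (L[1][0] := 2)
  R2 -= 4*R0 → (0, -3, -10, 7)  (L[2][0] := 4)
  R3 -= -4*R0 → (0, 1, 14, -15)  (L[3][0] := -4)

L[3][0] = -4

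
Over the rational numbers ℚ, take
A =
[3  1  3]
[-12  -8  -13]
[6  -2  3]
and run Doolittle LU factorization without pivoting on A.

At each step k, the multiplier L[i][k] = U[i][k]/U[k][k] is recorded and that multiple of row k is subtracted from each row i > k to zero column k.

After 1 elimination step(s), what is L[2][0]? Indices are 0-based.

k=0: U[0][0]=3
  eliminate (1,0): mult=-4, new row 1: (0, -4, -1); set L[1][0]=-4
  eliminate (2,0): mult=2, new row 2: (0, -4, -3); set L[2][0]=2

L[2][0] = 2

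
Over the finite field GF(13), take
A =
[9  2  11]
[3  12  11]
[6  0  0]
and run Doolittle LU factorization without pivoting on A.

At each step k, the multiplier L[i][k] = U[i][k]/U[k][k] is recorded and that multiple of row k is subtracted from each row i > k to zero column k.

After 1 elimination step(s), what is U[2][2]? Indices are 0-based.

U[2][2] = 10

k=0: U[0][0]=9
  eliminate (1,0): mult=9, new row 1: (0, 7, 3); set L[1][0]=9
  eliminate (2,0): mult=5, new row 2: (0, 3, 10); set L[2][0]=5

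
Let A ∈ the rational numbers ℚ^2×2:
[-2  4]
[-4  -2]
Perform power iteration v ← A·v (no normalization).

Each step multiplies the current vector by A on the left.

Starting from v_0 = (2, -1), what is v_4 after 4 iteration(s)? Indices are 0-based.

v_4 = (-608, -656)

v_0 = (2, -1).
v_1 = A·v_0 = (-8, -6).
v_2 = A·v_1 = (-8, 44).
v_3 = A·v_2 = (192, -56).
v_4 = A·v_3 = (-608, -656).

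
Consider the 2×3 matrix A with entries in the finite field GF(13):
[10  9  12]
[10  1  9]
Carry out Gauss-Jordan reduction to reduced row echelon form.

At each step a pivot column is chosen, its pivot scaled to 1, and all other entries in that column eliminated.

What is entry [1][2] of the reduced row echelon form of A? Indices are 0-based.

pivot(0,0)=10: scale R0 → (1, 10, 9)
  clear (1,0): R1 −= (10)R0 → (0, 5, 10)
pivot(1,1)=5: scale R1 → (0, 1, 2)
  clear (0,1): R0 −= (10)R1 → (1, 0, 2)

M[1][2] = 2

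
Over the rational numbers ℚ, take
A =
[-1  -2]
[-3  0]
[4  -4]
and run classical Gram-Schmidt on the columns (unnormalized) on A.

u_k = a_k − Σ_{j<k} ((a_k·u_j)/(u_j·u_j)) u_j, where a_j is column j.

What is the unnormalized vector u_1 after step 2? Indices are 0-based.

u_1 = (-33/13, -21/13, -24/13)

Step 1: u_0 = a_0 = (-1, -3, 4).
Step 2: u_1 = a_1 − (-7/13)·u_0 = (-33/13, -21/13, -24/13).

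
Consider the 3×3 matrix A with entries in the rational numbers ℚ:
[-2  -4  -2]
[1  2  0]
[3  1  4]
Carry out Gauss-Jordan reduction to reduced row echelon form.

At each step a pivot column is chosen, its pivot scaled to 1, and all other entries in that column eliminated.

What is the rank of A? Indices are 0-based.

pivot(0,0)=-2: scale R0 → (1, 2, 1)
  clear (1,0): R1 −= (1)R0 → (0, 0, -1)
  clear (2,0): R2 −= (3)R0 → (0, -5, 1)
pivot(1,1): swap R1↔R2
pivot(1,1)=-5: scale R1 → (0, 1, -1/5)
  clear (0,1): R0 −= (2)R1 → (1, 0, 7/5)
pivot(2,2)=-1: scale R2 → (0, 0, 1)
  clear (0,2): R0 −= (7/5)R2 → (1, 0, 0)
  clear (1,2): R1 −= (-1/5)R2 → (0, 1, 0)

rank = 3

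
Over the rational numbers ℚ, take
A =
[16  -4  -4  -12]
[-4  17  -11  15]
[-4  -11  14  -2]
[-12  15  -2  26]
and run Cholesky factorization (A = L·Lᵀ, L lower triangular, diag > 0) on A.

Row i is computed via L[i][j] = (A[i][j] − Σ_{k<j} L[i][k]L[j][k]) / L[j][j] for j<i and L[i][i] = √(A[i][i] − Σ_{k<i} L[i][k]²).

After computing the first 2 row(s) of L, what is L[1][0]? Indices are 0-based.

Step 1: L[0][0] = √(16) = 4.
  L[1][0] = (-4) / L[0][0] = -1.
Step 2: L[1][1] = √(16) = 4.

L[1][0] = -1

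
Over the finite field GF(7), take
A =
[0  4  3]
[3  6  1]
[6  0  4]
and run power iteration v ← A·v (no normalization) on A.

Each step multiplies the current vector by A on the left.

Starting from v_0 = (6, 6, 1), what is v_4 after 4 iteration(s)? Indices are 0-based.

v_0 = (6, 6, 1).
v_1 = A·v_0 = (6, 6, 5).
v_2 = A·v_1 = (4, 3, 0).
v_3 = A·v_2 = (5, 2, 3).
v_4 = A·v_3 = (3, 2, 0).

v_4 = (3, 2, 0)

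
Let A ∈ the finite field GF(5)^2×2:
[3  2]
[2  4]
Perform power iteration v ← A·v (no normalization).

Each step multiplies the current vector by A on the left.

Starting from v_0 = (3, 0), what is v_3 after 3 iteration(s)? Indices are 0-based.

v_0 = (3, 0).
v_1 = A·v_0 = (4, 1).
v_2 = A·v_1 = (4, 2).
v_3 = A·v_2 = (1, 1).

v_3 = (1, 1)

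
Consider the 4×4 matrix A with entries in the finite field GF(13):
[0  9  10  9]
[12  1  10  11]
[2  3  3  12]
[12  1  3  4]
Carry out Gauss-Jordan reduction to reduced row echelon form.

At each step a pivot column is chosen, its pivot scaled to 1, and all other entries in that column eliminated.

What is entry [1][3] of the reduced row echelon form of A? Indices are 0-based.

M[1][3] = 10

pivot(0,0): swap R0↔R1
pivot(0,0)=12: scale R0 → (1, 12, 3, 2)
  clear (2,0): R2 −= (2)R0 → (0, 5, 10, 8)
  clear (3,0): R3 −= (12)R0 → (0, 0, 6, 6)
pivot(1,1)=9: scale R1 → (0, 1, 4, 1)
  clear (0,1): R0 −= (12)R1 → (1, 0, 7, 3)
  clear (2,1): R2 −= (5)R1 → (0, 0, 3, 3)
pivot(2,2)=3: scale R2 → (0, 0, 1, 1)
  clear (0,2): R0 −= (7)R2 → (1, 0, 0, 9)
  clear (1,2): R1 −= (4)R2 → (0, 1, 0, 10)
  clear (3,2): R3 −= (6)R2 → (0, 0, 0, 0)
col 3: no nonzero at/below row 3; advance.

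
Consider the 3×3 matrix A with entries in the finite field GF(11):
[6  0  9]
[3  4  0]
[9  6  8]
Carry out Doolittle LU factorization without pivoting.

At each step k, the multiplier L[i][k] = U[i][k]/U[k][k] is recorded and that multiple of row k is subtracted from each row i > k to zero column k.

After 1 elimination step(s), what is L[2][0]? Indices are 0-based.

[col 0] pivot 6
  R1 -= 6*R0 → (0, 4, 1)  (L[1][0] := 6)
  R2 -= 7*R0 → (0, 6, 0)  (L[2][0] := 7)

L[2][0] = 7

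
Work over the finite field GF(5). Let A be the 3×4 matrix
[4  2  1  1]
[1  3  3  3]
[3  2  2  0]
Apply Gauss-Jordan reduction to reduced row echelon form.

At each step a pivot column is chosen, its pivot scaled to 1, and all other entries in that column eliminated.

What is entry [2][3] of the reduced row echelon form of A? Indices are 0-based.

step 1: normalize row 0 (÷4) = (1, 3, 4, 4)
  row 1: subtract 1×row0 = (0, 0, 4, 4)
  row 2: subtract 3×row0 = (0, 3, 0, 3)
step 2: exchange rows 1,2
step 2: normalize row 1 (÷3) = (0, 1, 0, 1)
  row 0: subtract 3×row1 = (1, 0, 4, 1)
step 3: normalize row 2 (÷4) = (0, 0, 1, 1)
  row 0: subtract 4×row2 = (1, 0, 0, 2)

M[2][3] = 1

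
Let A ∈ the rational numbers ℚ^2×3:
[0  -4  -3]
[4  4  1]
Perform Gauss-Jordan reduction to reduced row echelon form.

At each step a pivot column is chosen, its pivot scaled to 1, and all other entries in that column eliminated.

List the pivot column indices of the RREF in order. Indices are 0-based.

pivot columns: 0, 1

pivot(0,0): swap R0↔R1
pivot(0,0)=4: scale R0 → (1, 1, 1/4)
pivot(1,1)=-4: scale R1 → (0, 1, 3/4)
  clear (0,1): R0 −= (1)R1 → (1, 0, -1/2)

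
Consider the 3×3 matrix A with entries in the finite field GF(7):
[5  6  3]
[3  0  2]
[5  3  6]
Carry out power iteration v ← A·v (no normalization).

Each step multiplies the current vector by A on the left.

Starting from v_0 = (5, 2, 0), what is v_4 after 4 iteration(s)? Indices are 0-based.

v_4 = (2, 3, 2)

v_0 = (5, 2, 0).
v_1 = A·v_0 = (2, 1, 3).
v_2 = A·v_1 = (4, 5, 3).
v_3 = A·v_2 = (3, 4, 4).
v_4 = A·v_3 = (2, 3, 2).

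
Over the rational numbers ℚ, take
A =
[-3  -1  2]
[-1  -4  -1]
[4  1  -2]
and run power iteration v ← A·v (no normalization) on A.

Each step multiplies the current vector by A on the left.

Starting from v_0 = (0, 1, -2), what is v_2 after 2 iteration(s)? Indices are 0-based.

v_2 = (27, 8, -32)

v_0 = (0, 1, -2).
v_1 = A·v_0 = (-5, -2, 5).
v_2 = A·v_1 = (27, 8, -32).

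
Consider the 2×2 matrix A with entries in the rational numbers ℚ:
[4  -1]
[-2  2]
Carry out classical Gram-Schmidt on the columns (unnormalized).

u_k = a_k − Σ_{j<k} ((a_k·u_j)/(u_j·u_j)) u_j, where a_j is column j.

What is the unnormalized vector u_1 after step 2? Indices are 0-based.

Step 1: u_0 = a_0 = (4, -2).
Step 2: u_1 = a_1 − (-2/5)·u_0 = (3/5, 6/5).

u_1 = (3/5, 6/5)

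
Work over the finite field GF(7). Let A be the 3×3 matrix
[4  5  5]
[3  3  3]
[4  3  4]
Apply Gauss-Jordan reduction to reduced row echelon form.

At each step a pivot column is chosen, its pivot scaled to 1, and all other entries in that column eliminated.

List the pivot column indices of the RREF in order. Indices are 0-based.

pivot(0,0)=4: scale R0 → (1, 3, 3)
  clear (1,0): R1 −= (3)R0 → (0, 1, 1)
  clear (2,0): R2 −= (4)R0 → (0, 5, 6)
pivot(1,1)=1: scale R1 → (0, 1, 1)
  clear (0,1): R0 −= (3)R1 → (1, 0, 0)
  clear (2,1): R2 −= (5)R1 → (0, 0, 1)
pivot(2,2)=1: scale R2 → (0, 0, 1)
  clear (1,2): R1 −= (1)R2 → (0, 1, 0)

pivot columns: 0, 1, 2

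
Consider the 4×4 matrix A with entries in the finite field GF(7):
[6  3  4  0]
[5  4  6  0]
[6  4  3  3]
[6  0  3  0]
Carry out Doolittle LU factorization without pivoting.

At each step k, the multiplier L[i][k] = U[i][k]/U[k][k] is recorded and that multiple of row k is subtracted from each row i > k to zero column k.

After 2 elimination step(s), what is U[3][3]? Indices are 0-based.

Step 1: pivot at (0,0) is 6.
  row1 ← row1 − (2)·row0  ⇒  L[1][0]=2, U row1=(0, 5, 5, 0)
  row2 ← row2 − (1)·row0  ⇒  L[2][0]=1, U row2=(0, 1, 6, 3)
  row3 ← row3 − (1)·row0  ⇒  L[3][0]=1, U row3=(0, 4, 6, 0)
Step 2: pivot at (1,1) is 5.
  row2 ← row2 − (3)·row1  ⇒  L[2][1]=3, U row2=(0, 0, 5, 3)
  row3 ← row3 − (5)·row1  ⇒  L[3][1]=5, U row3=(0, 0, 2, 0)

U[3][3] = 0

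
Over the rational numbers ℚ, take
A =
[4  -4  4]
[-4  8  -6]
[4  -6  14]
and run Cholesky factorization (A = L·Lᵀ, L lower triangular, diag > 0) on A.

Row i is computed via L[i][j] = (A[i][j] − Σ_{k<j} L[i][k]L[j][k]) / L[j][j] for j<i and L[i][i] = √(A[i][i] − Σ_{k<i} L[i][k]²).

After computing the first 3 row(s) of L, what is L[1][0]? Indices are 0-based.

Step 1: L[0][0] = √(4) = 2.
  L[1][0] = (-4) / L[0][0] = -2.
Step 2: L[1][1] = √(4) = 2.
  L[2][0] = (4) / L[0][0] = 2.
  L[2][1] = (-2) / L[1][1] = -1.
Step 3: L[2][2] = √(9) = 3.

L[1][0] = -2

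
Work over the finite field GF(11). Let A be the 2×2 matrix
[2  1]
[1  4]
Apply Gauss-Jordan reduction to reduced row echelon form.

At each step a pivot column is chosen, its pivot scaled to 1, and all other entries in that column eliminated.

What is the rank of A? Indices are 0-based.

pivot(0,0)=2: scale R0 → (1, 6)
  clear (1,0): R1 −= (1)R0 → (0, 9)
pivot(1,1)=9: scale R1 → (0, 1)
  clear (0,1): R0 −= (6)R1 → (1, 0)

rank = 2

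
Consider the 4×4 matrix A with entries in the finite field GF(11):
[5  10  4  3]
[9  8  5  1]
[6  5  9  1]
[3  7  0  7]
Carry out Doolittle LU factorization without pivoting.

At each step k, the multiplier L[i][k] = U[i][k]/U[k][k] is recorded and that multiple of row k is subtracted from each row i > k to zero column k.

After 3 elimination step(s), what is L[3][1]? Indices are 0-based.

L[3][1] = 1

[col 0] pivot 5
  R1 -= 4*R0 → (0, 1, 0, 0)  (L[1][0] := 4)
  R2 -= 10*R0 → (0, 4, 2, 4)  (L[2][0] := 10)
  R3 -= 5*R0 → (0, 1, 2, 3)  (L[3][0] := 5)
[col 1] pivot 1
  R2 -= 4*R1 → (0, 0, 2, 4)  (L[2][1] := 4)
  R3 -= 1*R1 → (0, 0, 2, 3)  (L[3][1] := 1)
[col 2] pivot 2
  R3 -= 1*R2 → (0, 0, 0, 10)  (L[3][2] := 1)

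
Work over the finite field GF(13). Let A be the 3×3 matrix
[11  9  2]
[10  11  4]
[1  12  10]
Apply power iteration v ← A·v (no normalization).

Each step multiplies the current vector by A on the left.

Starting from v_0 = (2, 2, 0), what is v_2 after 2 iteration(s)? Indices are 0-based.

v_2 = (12, 4, 11)

v_0 = (2, 2, 0).
v_1 = A·v_0 = (1, 3, 0).
v_2 = A·v_1 = (12, 4, 11).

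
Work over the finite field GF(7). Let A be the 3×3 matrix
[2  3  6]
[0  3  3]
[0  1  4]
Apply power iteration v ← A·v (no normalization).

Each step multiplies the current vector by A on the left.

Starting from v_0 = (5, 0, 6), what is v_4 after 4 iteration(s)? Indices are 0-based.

v_4 = (4, 0, 3)

v_0 = (5, 0, 6).
v_1 = A·v_0 = (4, 4, 3).
v_2 = A·v_1 = (3, 0, 2).
v_3 = A·v_2 = (4, 6, 1).
v_4 = A·v_3 = (4, 0, 3).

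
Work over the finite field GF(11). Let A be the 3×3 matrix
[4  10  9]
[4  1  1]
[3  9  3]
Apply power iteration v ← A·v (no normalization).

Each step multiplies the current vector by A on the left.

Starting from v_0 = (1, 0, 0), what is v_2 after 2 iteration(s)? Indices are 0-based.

v_2 = (6, 1, 2)

v_0 = (1, 0, 0).
v_1 = A·v_0 = (4, 4, 3).
v_2 = A·v_1 = (6, 1, 2).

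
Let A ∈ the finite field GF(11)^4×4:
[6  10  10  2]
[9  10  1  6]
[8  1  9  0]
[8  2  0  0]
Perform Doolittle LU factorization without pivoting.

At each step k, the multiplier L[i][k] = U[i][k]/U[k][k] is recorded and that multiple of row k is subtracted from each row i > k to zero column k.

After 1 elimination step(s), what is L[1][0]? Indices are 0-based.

k=0: U[0][0]=6
  eliminate (1,0): mult=7, new row 1: (0, 6, 8, 3); set L[1][0]=7
  eliminate (2,0): mult=5, new row 2: (0, 6, 3, 1); set L[2][0]=5
  eliminate (3,0): mult=5, new row 3: (0, 7, 5, 1); set L[3][0]=5

L[1][0] = 7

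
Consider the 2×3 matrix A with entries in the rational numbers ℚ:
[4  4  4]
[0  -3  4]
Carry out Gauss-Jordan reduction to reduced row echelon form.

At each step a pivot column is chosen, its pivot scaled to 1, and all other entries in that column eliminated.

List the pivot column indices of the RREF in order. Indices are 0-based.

step 1: normalize row 0 (÷4) = (1, 1, 1)
step 2: normalize row 1 (÷-3) = (0, 1, -4/3)
  row 0: subtract 1×row1 = (1, 0, 7/3)

pivot columns: 0, 1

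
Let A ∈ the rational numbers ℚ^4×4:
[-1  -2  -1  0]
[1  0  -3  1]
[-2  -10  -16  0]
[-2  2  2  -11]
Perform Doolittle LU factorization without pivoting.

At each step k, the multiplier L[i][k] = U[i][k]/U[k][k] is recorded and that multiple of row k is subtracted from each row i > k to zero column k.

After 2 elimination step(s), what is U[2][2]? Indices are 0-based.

U[2][2] = -2

k=0: U[0][0]=-1
  eliminate (1,0): mult=-1, new row 1: (0, -2, -4, 1); set L[1][0]=-1
  eliminate (2,0): mult=2, new row 2: (0, -6, -14, 0); set L[2][0]=2
  eliminate (3,0): mult=2, new row 3: (0, 6, 4, -11); set L[3][0]=2
k=1: U[1][1]=-2
  eliminate (2,1): mult=3, new row 2: (0, 0, -2, -3); set L[2][1]=3
  eliminate (3,1): mult=-3, new row 3: (0, 0, -8, -8); set L[3][1]=-3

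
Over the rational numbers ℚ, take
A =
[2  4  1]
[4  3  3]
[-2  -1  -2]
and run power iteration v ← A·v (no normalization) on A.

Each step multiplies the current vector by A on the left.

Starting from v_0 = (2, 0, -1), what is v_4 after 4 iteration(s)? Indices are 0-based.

v_4 = (747, 749, -278)

v_0 = (2, 0, -1).
v_1 = A·v_0 = (3, 5, -2).
v_2 = A·v_1 = (24, 21, -7).
v_3 = A·v_2 = (125, 138, -55).
v_4 = A·v_3 = (747, 749, -278).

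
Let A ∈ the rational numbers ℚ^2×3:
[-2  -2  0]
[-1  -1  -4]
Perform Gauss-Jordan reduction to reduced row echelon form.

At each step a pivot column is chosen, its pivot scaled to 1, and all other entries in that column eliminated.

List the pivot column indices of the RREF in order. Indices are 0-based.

[1] R0 /= -2  ⇒  (1, 1, 0)
     R1 -= -1·R0  ⇒  (0, 0, -4)
column 1 empty below row 1
[2] R1 /= -4  ⇒  (0, 0, 1)

pivot columns: 0, 2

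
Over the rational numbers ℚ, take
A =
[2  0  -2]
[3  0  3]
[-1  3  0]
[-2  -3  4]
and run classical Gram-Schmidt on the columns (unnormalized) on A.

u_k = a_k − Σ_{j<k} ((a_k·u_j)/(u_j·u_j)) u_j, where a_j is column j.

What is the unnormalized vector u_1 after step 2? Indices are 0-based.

Step 1: u_0 = a_0 = (2, 3, -1, -2).
Step 2: u_1 = a_1 − (1/6)·u_0 = (-1/3, -1/2, 19/6, -8/3).

u_1 = (-1/3, -1/2, 19/6, -8/3)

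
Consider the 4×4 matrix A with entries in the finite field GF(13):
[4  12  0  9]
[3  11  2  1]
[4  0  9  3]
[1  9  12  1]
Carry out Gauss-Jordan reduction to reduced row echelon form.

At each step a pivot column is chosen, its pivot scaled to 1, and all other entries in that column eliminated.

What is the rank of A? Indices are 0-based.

rank = 4

step 1: normalize row 0 (÷4) = (1, 3, 0, 12)
  row 1: subtract 3×row0 = (0, 2, 2, 4)
  row 2: subtract 4×row0 = (0, 1, 9, 7)
  row 3: subtract 1×row0 = (0, 6, 12, 2)
step 2: normalize row 1 (÷2) = (0, 1, 1, 2)
  row 0: subtract 3×row1 = (1, 0, 10, 6)
  row 2: subtract 1×row1 = (0, 0, 8, 5)
  row 3: subtract 6×row1 = (0, 0, 6, 3)
step 3: normalize row 2 (÷8) = (0, 0, 1, 12)
  row 0: subtract 10×row2 = (1, 0, 0, 3)
  row 1: subtract 1×row2 = (0, 1, 0, 3)
  row 3: subtract 6×row2 = (0, 0, 0, 9)
step 4: normalize row 3 (÷9) = (0, 0, 0, 1)
  row 0: subtract 3×row3 = (1, 0, 0, 0)
  row 1: subtract 3×row3 = (0, 1, 0, 0)
  row 2: subtract 12×row3 = (0, 0, 1, 0)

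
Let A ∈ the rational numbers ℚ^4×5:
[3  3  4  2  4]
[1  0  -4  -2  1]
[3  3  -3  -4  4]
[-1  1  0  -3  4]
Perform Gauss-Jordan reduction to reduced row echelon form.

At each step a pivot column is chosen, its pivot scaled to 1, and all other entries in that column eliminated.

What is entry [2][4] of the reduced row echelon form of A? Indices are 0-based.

step 1: normalize row 0 (÷3) = (1, 1, 4/3, 2/3, 4/3)
  row 1: subtract 1×row0 = (0, -1, -16/3, -8/3, -1/3)
  row 2: subtract 3×row0 = (0, 0, -7, -6, 0)
  row 3: subtract -1×row0 = (0, 2, 4/3, -7/3, 16/3)
step 2: normalize row 1 (÷-1) = (0, 1, 16/3, 8/3, 1/3)
  row 0: subtract 1×row1 = (1, 0, -4, -2, 1)
  row 3: subtract 2×row1 = (0, 0, -28/3, -23/3, 14/3)
step 3: normalize row 2 (÷-7) = (0, 0, 1, 6/7, 0)
  row 0: subtract -4×row2 = (1, 0, 0, 10/7, 1)
  row 1: subtract 16/3×row2 = (0, 1, 0, -40/21, 1/3)
  row 3: subtract -28/3×row2 = (0, 0, 0, 1/3, 14/3)
step 4: normalize row 3 (÷1/3) = (0, 0, 0, 1, 14)
  row 0: subtract 10/7×row3 = (1, 0, 0, 0, -19)
  row 1: subtract -40/21×row3 = (0, 1, 0, 0, 27)
  row 2: subtract 6/7×row3 = (0, 0, 1, 0, -12)

M[2][4] = -12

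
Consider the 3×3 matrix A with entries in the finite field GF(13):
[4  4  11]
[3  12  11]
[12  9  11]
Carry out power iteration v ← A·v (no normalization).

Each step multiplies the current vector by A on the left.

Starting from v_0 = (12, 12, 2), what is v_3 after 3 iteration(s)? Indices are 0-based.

v_3 = (2, 2, 4)

v_0 = (12, 12, 2).
v_1 = A·v_0 = (1, 7, 1).
v_2 = A·v_1 = (4, 7, 8).
v_3 = A·v_2 = (2, 2, 4).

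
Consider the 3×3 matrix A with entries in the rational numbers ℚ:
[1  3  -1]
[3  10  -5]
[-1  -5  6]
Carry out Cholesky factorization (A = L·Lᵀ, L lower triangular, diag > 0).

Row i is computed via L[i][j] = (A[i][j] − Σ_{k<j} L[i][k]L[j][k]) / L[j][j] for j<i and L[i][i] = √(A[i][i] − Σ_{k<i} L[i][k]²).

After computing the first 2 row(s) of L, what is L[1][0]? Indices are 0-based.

Step 1: L[0][0] = √(1) = 1.
  L[1][0] = (3) / L[0][0] = 3.
Step 2: L[1][1] = √(1) = 1.

L[1][0] = 3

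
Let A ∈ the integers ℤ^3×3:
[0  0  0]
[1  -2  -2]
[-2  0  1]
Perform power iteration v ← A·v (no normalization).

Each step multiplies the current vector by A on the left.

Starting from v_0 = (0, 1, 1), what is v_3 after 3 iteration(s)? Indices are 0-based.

v_3 = (0, -14, 1)

v_0 = (0, 1, 1).
v_1 = A·v_0 = (0, -4, 1).
v_2 = A·v_1 = (0, 6, 1).
v_3 = A·v_2 = (0, -14, 1).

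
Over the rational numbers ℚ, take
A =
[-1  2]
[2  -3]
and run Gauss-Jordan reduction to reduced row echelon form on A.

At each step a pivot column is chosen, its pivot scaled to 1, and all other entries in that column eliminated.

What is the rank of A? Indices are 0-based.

[1] R0 /= -1  ⇒  (1, -2)
     R1 -= 2·R0  ⇒  (0, 1)
[2] R1 /= 1  ⇒  (0, 1)
     R0 -= -2·R1  ⇒  (1, 0)

rank = 2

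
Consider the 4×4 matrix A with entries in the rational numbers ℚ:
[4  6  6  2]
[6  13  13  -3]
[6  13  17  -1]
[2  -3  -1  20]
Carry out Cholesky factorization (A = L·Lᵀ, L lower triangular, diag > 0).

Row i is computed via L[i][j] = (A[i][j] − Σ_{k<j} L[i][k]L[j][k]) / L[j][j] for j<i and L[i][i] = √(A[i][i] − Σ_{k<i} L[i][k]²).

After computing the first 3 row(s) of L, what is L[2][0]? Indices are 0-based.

Step 1: L[0][0] = √(4) = 2.
  L[1][0] = (6) / L[0][0] = 3.
Step 2: L[1][1] = √(4) = 2.
  L[2][0] = (6) / L[0][0] = 3.
  L[2][1] = (4) / L[1][1] = 2.
Step 3: L[2][2] = √(4) = 2.

L[2][0] = 3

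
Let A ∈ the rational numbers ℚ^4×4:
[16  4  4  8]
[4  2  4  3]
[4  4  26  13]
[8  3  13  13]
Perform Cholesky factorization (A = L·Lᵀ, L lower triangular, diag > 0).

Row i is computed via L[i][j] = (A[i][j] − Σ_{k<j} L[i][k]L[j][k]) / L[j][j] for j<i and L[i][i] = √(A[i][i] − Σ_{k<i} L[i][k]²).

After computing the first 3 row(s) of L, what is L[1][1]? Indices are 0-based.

L[1][1] = 1

Step 1: L[0][0] = √(16) = 4.
  L[1][0] = (4) / L[0][0] = 1.
Step 2: L[1][1] = √(1) = 1.
  L[2][0] = (4) / L[0][0] = 1.
  L[2][1] = (3) / L[1][1] = 3.
Step 3: L[2][2] = √(16) = 4.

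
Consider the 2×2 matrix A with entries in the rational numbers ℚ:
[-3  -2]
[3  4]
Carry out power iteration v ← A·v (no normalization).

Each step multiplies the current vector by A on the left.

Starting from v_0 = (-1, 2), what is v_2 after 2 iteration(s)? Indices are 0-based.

v_0 = (-1, 2).
v_1 = A·v_0 = (-1, 5).
v_2 = A·v_1 = (-7, 17).

v_2 = (-7, 17)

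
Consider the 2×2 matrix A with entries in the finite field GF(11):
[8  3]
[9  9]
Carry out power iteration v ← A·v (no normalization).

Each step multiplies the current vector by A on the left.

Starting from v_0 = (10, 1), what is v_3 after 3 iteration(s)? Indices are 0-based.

v_0 = (10, 1).
v_1 = A·v_0 = (6, 0).
v_2 = A·v_1 = (4, 10).
v_3 = A·v_2 = (7, 5).

v_3 = (7, 5)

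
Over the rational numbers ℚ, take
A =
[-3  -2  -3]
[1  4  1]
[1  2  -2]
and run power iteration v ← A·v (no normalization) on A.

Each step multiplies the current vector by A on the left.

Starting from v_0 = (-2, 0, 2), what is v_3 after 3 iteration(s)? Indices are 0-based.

v_0 = (-2, 0, 2).
v_1 = A·v_0 = (0, 0, -6).
v_2 = A·v_1 = (18, -6, 12).
v_3 = A·v_2 = (-78, 6, -18).

v_3 = (-78, 6, -18)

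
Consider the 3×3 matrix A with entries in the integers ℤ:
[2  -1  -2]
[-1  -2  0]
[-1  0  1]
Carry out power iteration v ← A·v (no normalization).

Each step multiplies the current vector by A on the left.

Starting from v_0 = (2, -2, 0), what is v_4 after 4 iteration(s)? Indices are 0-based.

v_0 = (2, -2, 0).
v_1 = A·v_0 = (6, 2, -2).
v_2 = A·v_1 = (14, -10, -8).
v_3 = A·v_2 = (54, 6, -22).
v_4 = A·v_3 = (146, -66, -76).

v_4 = (146, -66, -76)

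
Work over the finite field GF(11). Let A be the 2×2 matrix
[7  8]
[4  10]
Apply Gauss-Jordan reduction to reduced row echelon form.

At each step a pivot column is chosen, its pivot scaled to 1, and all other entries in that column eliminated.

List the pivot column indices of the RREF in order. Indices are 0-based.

pivot(0,0)=7: scale R0 → (1, 9)
  clear (1,0): R1 −= (4)R0 → (0, 7)
pivot(1,1)=7: scale R1 → (0, 1)
  clear (0,1): R0 −= (9)R1 → (1, 0)

pivot columns: 0, 1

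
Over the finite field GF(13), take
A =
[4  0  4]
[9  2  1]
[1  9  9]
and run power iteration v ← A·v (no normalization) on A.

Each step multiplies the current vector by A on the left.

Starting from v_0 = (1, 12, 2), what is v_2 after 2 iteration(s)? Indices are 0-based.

v_2 = (10, 6, 1)

v_0 = (1, 12, 2).
v_1 = A·v_0 = (12, 9, 10).
v_2 = A·v_1 = (10, 6, 1).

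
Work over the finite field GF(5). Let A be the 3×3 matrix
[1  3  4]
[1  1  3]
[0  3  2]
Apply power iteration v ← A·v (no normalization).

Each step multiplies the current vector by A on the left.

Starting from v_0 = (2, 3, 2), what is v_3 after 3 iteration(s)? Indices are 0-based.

v_0 = (2, 3, 2).
v_1 = A·v_0 = (4, 1, 3).
v_2 = A·v_1 = (4, 4, 4).
v_3 = A·v_2 = (2, 0, 0).

v_3 = (2, 0, 0)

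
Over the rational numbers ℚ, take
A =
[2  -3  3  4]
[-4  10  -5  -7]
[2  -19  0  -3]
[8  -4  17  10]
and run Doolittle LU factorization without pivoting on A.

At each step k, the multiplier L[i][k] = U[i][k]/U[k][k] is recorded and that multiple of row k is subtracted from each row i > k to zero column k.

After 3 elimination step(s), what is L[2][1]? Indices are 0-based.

L[2][1] = -4

k=0: U[0][0]=2
  eliminate (1,0): mult=-2, new row 1: (0, 4, 1, 1); set L[1][0]=-2
  eliminate (2,0): mult=1, new row 2: (0, -16, -3, -7); set L[2][0]=1
  eliminate (3,0): mult=4, new row 3: (0, 8, 5, -6); set L[3][0]=4
k=1: U[1][1]=4
  eliminate (2,1): mult=-4, new row 2: (0, 0, 1, -3); set L[2][1]=-4
  eliminate (3,1): mult=2, new row 3: (0, 0, 3, -8); set L[3][1]=2
k=2: U[2][2]=1
  eliminate (3,2): mult=3, new row 3: (0, 0, 0, 1); set L[3][2]=3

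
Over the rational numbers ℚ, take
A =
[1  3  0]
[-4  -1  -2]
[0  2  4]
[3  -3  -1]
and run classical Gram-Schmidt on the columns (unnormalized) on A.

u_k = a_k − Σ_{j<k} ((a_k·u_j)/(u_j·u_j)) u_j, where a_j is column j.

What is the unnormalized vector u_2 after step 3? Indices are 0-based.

Step 1: u_0 = a_0 = (1, -4, 0, 3).
Step 2: u_1 = a_1 − (-1/13)·u_0 = (40/13, -17/13, 2, -36/13).
Step 3: u_2 = a_2 − (5/26)·u_0 − (58/99)·u_1 = (-395/198, -46/99, 280/99, 1/22).

u_2 = (-395/198, -46/99, 280/99, 1/22)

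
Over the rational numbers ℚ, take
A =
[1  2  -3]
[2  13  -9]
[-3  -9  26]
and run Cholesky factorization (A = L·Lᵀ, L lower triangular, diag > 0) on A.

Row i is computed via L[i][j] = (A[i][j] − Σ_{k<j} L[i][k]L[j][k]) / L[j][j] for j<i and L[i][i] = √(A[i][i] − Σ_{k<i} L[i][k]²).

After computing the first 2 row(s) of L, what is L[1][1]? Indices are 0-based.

L[1][1] = 3

Step 1: L[0][0] = √(1) = 1.
  L[1][0] = (2) / L[0][0] = 2.
Step 2: L[1][1] = √(9) = 3.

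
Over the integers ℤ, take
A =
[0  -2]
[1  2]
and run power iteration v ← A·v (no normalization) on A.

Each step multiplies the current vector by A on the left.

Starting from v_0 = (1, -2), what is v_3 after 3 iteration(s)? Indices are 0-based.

v_0 = (1, -2).
v_1 = A·v_0 = (4, -3).
v_2 = A·v_1 = (6, -2).
v_3 = A·v_2 = (4, 2).

v_3 = (4, 2)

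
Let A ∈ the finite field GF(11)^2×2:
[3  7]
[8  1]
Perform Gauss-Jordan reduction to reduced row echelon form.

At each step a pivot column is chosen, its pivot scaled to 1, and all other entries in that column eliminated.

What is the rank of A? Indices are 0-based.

rank = 2

step 1: normalize row 0 (÷3) = (1, 6)
  row 1: subtract 8×row0 = (0, 8)
step 2: normalize row 1 (÷8) = (0, 1)
  row 0: subtract 6×row1 = (1, 0)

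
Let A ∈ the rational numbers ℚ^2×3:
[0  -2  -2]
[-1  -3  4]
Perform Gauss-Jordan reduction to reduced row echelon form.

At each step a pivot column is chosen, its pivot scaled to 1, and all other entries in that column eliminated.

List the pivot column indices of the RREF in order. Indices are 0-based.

[1] R0 <-> R1
[1] R0 /= -1  ⇒  (1, 3, -4)
[2] R1 /= -2  ⇒  (0, 1, 1)
     R0 -= 3·R1  ⇒  (1, 0, -7)

pivot columns: 0, 1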